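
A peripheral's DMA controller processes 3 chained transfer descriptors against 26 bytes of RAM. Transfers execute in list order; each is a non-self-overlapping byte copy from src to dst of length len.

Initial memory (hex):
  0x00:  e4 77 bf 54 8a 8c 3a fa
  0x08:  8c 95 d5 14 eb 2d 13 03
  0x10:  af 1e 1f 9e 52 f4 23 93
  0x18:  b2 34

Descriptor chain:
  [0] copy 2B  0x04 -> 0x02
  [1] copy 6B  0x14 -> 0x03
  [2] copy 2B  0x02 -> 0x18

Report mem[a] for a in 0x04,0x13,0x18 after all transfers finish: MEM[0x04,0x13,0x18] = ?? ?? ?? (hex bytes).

MEM[0x04,0x13,0x18] = f4 9e 8a

#0 dst[0x02+2] := {0x8a,0x8c}
#1 dst[0x03+6] := {0x52,0xf4,0x23,0x93,0xb2,0x34}
#2 dst[0x18+2] := {0x8a,0x52}
query mem[0x04]=0xf4, mem[0x13]=0x9e, mem[0x18]=0x8a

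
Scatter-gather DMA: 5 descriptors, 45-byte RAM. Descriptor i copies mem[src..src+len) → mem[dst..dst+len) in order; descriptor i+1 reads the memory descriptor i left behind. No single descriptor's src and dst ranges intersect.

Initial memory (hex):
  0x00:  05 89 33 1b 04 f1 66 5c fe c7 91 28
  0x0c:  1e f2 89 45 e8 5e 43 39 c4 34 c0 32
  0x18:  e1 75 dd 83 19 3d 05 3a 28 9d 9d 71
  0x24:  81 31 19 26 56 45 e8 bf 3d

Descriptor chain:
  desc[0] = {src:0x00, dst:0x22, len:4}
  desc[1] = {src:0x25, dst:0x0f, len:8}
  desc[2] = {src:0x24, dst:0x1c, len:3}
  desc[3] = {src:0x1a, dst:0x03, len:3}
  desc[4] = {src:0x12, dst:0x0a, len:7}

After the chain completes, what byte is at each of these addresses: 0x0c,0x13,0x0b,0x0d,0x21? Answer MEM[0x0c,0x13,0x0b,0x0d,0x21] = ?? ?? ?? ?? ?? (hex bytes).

MEM[0x0c,0x13,0x0b,0x0d,0x21] = e8 45 45 bf 9d

D0: mem[0x22..0x25] <- [05 89 33 1b]
D1: mem[0x0f..0x16] <- [1b 19 26 56 45 e8 bf 3d]
D2: mem[0x1c..0x1e] <- [33 1b 19]
D3: mem[0x03..0x05] <- [dd 83 33]
D4: mem[0x0a..0x10] <- [56 45 e8 bf 3d 32 e1]
query mem[0x0c]=0xe8, mem[0x13]=0x45, mem[0x0b]=0x45, mem[0x0d]=0xbf, mem[0x21]=0x9d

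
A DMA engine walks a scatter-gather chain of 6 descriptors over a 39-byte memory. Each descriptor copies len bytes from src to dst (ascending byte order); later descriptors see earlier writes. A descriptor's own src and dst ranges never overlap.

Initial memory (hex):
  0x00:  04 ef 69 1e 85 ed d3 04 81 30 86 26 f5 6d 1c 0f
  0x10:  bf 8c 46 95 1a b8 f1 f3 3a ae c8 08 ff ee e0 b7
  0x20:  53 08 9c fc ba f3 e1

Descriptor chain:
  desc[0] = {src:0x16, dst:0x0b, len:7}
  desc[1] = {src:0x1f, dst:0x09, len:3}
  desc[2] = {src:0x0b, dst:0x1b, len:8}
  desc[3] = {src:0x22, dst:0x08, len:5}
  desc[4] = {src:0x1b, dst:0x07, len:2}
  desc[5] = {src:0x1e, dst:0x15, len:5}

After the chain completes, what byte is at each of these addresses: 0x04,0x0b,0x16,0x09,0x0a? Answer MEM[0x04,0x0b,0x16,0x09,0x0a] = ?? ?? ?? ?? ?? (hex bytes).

MEM[0x04,0x0b,0x16,0x09,0x0a] = 85 f3 c8 fc ba

#0 dst[0x0b+7] := {0xf1,0xf3,0x3a,0xae,0xc8,0x08,0xff}
#1 dst[0x09+3] := {0xb7,0x53,0x08}
#2 dst[0x1b+8] := {0x08,0xf3,0x3a,0xae,0xc8,0x08,0xff,0x46}
#3 dst[0x08+5] := {0x46,0xfc,0xba,0xf3,0xe1}
#4 dst[0x07+2] := {0x08,0xf3}
#5 dst[0x15+5] := {0xae,0xc8,0x08,0xff,0x46}
query mem[0x04]=0x85, mem[0x0b]=0xf3, mem[0x16]=0xc8, mem[0x09]=0xfc, mem[0x0a]=0xba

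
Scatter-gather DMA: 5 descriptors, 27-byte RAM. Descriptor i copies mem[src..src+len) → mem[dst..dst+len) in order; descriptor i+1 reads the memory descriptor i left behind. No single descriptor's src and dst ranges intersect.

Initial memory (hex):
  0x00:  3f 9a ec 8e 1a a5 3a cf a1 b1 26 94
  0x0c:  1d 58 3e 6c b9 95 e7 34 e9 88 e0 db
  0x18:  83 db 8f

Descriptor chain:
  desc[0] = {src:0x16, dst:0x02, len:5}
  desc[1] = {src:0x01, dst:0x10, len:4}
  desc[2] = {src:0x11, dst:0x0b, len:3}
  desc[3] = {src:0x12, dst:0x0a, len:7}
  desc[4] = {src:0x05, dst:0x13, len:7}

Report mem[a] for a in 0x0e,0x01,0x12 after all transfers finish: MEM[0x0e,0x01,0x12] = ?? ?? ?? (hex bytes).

MEM[0x0e,0x01,0x12] = e0 9a db

D0: mem[0x02..0x06] <- [e0 db 83 db 8f]
D1: mem[0x10..0x13] <- [9a e0 db 83]
D2: mem[0x0b..0x0d] <- [e0 db 83]
D3: mem[0x0a..0x10] <- [db 83 e9 88 e0 db 83]
D4: mem[0x13..0x19] <- [db 8f cf a1 b1 db 83]
query mem[0x0e]=0xe0, mem[0x01]=0x9a, mem[0x12]=0xdb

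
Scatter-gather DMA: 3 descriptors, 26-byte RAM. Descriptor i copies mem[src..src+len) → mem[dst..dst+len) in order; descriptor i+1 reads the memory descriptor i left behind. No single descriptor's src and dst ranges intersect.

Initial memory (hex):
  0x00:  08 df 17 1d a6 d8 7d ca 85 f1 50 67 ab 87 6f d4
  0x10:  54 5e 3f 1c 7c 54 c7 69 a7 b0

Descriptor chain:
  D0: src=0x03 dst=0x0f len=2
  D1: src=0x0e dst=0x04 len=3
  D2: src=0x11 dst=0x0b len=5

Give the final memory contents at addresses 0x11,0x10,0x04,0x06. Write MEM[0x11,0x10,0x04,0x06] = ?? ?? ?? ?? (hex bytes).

[0] 0x03->0x0f len=2 : 1d a6
[1] 0x0e->0x04 len=3 : 6f 1d a6
[2] 0x11->0x0b len=5 : 5e 3f 1c 7c 54
query mem[0x11]=0x5e, mem[0x10]=0xa6, mem[0x04]=0x6f, mem[0x06]=0xa6

MEM[0x11,0x10,0x04,0x06] = 5e a6 6f a6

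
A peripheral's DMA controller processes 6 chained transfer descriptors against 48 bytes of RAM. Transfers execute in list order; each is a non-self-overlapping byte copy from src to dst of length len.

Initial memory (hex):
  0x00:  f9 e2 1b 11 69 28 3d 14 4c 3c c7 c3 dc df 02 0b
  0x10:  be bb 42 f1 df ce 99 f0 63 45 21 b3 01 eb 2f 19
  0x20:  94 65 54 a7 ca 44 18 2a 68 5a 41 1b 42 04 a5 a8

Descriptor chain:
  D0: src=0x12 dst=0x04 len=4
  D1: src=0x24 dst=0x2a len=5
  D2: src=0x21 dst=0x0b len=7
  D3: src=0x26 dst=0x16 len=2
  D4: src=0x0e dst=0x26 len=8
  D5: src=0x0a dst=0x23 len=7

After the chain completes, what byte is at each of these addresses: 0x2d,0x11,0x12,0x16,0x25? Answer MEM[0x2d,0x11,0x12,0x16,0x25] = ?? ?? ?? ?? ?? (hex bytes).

MEM[0x2d,0x11,0x12,0x16,0x25] = ce 2a 42 18 54

  after D0: wrote 4B at 0x04 = 42f1dfce
  after D1: wrote 5B at 0x2a = ca44182a68
  after D2: wrote 7B at 0x0b = 6554a7ca44182a
  after D3: wrote 2B at 0x16 = 182a
  after D4: wrote 8B at 0x26 = ca44182a42f1dfce
  after D5: wrote 7B at 0x23 = c76554a7ca4418
query mem[0x2d]=0xce, mem[0x11]=0x2a, mem[0x12]=0x42, mem[0x16]=0x18, mem[0x25]=0x54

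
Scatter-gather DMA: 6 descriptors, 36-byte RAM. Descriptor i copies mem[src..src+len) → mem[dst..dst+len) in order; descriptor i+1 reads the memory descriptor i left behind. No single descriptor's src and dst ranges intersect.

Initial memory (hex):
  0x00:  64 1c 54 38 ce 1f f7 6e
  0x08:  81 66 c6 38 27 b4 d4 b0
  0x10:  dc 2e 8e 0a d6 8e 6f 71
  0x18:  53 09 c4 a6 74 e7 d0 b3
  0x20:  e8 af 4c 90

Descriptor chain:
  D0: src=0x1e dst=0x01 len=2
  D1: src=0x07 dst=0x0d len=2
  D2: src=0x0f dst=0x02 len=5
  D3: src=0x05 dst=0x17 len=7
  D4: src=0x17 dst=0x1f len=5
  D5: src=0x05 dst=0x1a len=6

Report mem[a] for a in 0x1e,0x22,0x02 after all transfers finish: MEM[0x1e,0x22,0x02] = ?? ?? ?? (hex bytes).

MEM[0x1e,0x22,0x02] = 66 81 b0

D0: mem[0x01..0x02] <- [d0 b3]
D1: mem[0x0d..0x0e] <- [6e 81]
D2: mem[0x02..0x06] <- [b0 dc 2e 8e 0a]
D3: mem[0x17..0x1d] <- [8e 0a 6e 81 66 c6 38]
D4: mem[0x1f..0x23] <- [8e 0a 6e 81 66]
D5: mem[0x1a..0x1f] <- [8e 0a 6e 81 66 c6]
query mem[0x1e]=0x66, mem[0x22]=0x81, mem[0x02]=0xb0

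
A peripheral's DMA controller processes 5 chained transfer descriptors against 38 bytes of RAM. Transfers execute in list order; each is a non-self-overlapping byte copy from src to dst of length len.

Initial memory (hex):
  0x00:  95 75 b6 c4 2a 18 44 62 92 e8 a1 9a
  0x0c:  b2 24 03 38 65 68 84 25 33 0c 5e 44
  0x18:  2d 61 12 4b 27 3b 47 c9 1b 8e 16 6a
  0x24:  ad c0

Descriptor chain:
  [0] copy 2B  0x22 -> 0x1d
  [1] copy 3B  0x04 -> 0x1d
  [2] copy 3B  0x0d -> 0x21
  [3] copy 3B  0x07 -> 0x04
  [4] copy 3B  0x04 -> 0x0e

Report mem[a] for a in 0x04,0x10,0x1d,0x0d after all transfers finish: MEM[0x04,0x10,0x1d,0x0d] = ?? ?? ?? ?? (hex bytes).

MEM[0x04,0x10,0x1d,0x0d] = 62 e8 2a 24

#0 dst[0x1d+2] := {0x16,0x6a}
#1 dst[0x1d+3] := {0x2a,0x18,0x44}
#2 dst[0x21+3] := {0x24,0x03,0x38}
#3 dst[0x04+3] := {0x62,0x92,0xe8}
#4 dst[0x0e+3] := {0x62,0x92,0xe8}
query mem[0x04]=0x62, mem[0x10]=0xe8, mem[0x1d]=0x2a, mem[0x0d]=0x24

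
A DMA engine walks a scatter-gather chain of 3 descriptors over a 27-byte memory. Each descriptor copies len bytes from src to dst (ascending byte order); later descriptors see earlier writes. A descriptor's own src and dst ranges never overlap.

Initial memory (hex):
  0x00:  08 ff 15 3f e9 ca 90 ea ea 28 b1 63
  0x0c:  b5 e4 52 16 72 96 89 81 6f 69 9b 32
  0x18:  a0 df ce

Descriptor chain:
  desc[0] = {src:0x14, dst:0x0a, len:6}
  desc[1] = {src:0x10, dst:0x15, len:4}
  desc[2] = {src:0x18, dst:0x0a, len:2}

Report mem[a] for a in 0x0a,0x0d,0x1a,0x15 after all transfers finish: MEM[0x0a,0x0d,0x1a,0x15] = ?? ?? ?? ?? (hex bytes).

MEM[0x0a,0x0d,0x1a,0x15] = 81 32 ce 72

[0] 0x14->0x0a len=6 : 6f 69 9b 32 a0 df
[1] 0x10->0x15 len=4 : 72 96 89 81
[2] 0x18->0x0a len=2 : 81 df
query mem[0x0a]=0x81, mem[0x0d]=0x32, mem[0x1a]=0xce, mem[0x15]=0x72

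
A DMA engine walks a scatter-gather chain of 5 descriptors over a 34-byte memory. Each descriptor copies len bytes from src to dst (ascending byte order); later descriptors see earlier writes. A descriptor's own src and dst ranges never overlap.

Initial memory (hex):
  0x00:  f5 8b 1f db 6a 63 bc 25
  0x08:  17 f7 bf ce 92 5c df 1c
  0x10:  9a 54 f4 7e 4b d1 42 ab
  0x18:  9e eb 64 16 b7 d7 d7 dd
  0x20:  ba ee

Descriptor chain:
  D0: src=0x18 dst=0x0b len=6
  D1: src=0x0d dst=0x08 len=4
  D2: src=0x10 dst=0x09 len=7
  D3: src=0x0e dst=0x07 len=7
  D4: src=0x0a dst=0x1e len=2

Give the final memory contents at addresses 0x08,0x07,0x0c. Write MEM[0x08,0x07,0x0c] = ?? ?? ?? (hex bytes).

MEM[0x08,0x07,0x0c] = 42 d1 7e

[0] 0x18->0x0b len=6 : 9e eb 64 16 b7 d7
[1] 0x0d->0x08 len=4 : 64 16 b7 d7
[2] 0x10->0x09 len=7 : d7 54 f4 7e 4b d1 42
[3] 0x0e->0x07 len=7 : d1 42 d7 54 f4 7e 4b
[4] 0x0a->0x1e len=2 : 54 f4
query mem[0x08]=0x42, mem[0x07]=0xd1, mem[0x0c]=0x7e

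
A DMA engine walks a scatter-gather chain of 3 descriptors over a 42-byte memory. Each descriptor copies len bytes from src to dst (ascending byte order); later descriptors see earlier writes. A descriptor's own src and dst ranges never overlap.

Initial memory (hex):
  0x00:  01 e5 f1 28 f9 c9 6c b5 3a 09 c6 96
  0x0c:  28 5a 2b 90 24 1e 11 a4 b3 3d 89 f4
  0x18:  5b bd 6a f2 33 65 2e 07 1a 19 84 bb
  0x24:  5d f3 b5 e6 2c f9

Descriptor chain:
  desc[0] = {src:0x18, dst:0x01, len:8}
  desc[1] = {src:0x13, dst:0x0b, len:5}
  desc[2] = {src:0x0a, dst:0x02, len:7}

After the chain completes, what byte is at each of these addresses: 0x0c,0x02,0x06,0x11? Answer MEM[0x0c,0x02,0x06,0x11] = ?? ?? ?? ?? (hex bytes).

MEM[0x0c,0x02,0x06,0x11] = b3 c6 89 1e

[0] 0x18->0x01 len=8 : 5b bd 6a f2 33 65 2e 07
[1] 0x13->0x0b len=5 : a4 b3 3d 89 f4
[2] 0x0a->0x02 len=7 : c6 a4 b3 3d 89 f4 24
query mem[0x0c]=0xb3, mem[0x02]=0xc6, mem[0x06]=0x89, mem[0x11]=0x1e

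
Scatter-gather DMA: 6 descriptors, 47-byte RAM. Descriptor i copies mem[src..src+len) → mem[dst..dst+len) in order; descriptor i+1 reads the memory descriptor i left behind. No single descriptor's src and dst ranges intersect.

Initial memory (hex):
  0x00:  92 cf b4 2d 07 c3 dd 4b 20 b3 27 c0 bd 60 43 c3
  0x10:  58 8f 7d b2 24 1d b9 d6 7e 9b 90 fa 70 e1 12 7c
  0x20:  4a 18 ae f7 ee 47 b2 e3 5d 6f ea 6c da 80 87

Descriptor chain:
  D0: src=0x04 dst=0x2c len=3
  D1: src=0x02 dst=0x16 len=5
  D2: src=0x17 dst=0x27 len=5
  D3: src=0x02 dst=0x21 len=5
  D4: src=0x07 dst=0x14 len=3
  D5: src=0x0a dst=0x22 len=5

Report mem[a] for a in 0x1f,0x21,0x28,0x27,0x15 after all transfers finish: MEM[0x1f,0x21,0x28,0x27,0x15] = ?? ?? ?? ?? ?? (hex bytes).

MEM[0x1f,0x21,0x28,0x27,0x15] = 7c b4 07 2d 20

[0] 0x04->0x2c len=3 : 07 c3 dd
[1] 0x02->0x16 len=5 : b4 2d 07 c3 dd
[2] 0x17->0x27 len=5 : 2d 07 c3 dd fa
[3] 0x02->0x21 len=5 : b4 2d 07 c3 dd
[4] 0x07->0x14 len=3 : 4b 20 b3
[5] 0x0a->0x22 len=5 : 27 c0 bd 60 43
query mem[0x1f]=0x7c, mem[0x21]=0xb4, mem[0x28]=0x07, mem[0x27]=0x2d, mem[0x15]=0x20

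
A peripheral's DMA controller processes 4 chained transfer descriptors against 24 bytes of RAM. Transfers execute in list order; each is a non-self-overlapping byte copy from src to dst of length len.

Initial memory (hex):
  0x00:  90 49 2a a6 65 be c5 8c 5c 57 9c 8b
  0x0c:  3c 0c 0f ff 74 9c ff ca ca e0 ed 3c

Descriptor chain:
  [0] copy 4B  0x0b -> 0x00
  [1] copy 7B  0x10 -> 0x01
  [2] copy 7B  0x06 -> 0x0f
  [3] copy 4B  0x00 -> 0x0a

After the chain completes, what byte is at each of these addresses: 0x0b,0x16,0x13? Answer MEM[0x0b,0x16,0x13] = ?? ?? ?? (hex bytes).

D0: mem[0x00..0x03] <- [8b 3c 0c 0f]
D1: mem[0x01..0x07] <- [74 9c ff ca ca e0 ed]
D2: mem[0x0f..0x15] <- [e0 ed 5c 57 9c 8b 3c]
D3: mem[0x0a..0x0d] <- [8b 74 9c ff]
query mem[0x0b]=0x74, mem[0x16]=0xed, mem[0x13]=0x9c

MEM[0x0b,0x16,0x13] = 74 ed 9c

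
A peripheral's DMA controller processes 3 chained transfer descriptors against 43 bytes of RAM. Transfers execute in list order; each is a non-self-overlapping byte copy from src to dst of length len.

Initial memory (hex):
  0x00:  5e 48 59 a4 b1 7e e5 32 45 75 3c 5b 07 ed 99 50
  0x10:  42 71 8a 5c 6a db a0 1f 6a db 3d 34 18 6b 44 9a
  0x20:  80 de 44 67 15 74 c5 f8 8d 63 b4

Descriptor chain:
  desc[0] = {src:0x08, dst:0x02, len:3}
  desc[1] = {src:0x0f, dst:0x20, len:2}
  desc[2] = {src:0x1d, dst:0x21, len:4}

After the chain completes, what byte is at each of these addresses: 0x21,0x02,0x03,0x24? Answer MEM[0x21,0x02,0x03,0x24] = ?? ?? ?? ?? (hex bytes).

MEM[0x21,0x02,0x03,0x24] = 6b 45 75 50

#0 dst[0x02+3] := {0x45,0x75,0x3c}
#1 dst[0x20+2] := {0x50,0x42}
#2 dst[0x21+4] := {0x6b,0x44,0x9a,0x50}
query mem[0x21]=0x6b, mem[0x02]=0x45, mem[0x03]=0x75, mem[0x24]=0x50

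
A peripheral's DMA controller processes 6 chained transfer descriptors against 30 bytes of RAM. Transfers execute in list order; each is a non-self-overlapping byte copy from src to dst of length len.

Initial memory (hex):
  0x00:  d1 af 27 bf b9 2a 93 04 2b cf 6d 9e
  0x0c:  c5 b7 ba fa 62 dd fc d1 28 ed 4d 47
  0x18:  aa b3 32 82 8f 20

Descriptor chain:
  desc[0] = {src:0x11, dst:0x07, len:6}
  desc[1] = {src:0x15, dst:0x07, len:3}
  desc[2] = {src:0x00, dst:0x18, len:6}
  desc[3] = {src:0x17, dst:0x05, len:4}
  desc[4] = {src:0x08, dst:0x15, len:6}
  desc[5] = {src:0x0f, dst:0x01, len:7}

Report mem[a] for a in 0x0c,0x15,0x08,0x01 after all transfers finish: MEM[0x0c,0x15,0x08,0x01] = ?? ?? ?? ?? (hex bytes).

D0: mem[0x07..0x0c] <- [dd fc d1 28 ed 4d]
D1: mem[0x07..0x09] <- [ed 4d 47]
D2: mem[0x18..0x1d] <- [d1 af 27 bf b9 2a]
D3: mem[0x05..0x08] <- [47 d1 af 27]
D4: mem[0x15..0x1a] <- [27 47 28 ed 4d b7]
D5: mem[0x01..0x07] <- [fa 62 dd fc d1 28 27]
query mem[0x0c]=0x4d, mem[0x15]=0x27, mem[0x08]=0x27, mem[0x01]=0xfa

MEM[0x0c,0x15,0x08,0x01] = 4d 27 27 fa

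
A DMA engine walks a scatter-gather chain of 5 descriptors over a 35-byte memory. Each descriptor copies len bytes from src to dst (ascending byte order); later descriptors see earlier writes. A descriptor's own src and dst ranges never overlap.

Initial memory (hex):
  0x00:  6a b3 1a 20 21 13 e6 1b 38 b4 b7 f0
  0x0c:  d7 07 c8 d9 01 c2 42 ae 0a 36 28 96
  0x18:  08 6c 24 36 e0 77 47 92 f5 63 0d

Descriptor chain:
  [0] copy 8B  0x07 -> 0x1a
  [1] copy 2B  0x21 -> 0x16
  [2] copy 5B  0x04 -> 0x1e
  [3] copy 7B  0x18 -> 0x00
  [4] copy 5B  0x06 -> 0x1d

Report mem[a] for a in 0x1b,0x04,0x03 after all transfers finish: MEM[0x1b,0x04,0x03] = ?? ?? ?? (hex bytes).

D0: mem[0x1a..0x21] <- [1b 38 b4 b7 f0 d7 07 c8]
D1: mem[0x16..0x17] <- [c8 0d]
D2: mem[0x1e..0x22] <- [21 13 e6 1b 38]
D3: mem[0x00..0x06] <- [08 6c 1b 38 b4 b7 21]
D4: mem[0x1d..0x21] <- [21 1b 38 b4 b7]
query mem[0x1b]=0x38, mem[0x04]=0xb4, mem[0x03]=0x38

MEM[0x1b,0x04,0x03] = 38 b4 38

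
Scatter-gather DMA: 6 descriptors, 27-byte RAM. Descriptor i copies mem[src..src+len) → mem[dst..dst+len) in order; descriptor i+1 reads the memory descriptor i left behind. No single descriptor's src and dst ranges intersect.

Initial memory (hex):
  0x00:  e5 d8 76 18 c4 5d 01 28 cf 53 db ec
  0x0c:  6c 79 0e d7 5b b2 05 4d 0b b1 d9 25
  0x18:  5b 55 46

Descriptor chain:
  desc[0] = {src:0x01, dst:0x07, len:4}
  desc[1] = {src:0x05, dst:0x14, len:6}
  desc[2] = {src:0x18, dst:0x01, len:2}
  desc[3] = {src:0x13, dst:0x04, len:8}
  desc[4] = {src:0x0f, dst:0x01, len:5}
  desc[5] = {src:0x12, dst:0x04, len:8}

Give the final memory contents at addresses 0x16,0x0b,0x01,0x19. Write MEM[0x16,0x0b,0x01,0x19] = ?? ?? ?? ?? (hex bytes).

MEM[0x16,0x0b,0x01,0x19] = d8 c4 d7 c4

  after D0: wrote 4B at 0x07 = d87618c4
  after D1: wrote 6B at 0x14 = 5d01d87618c4
  after D2: wrote 2B at 0x01 = 18c4
  after D3: wrote 8B at 0x04 = 4d5d01d87618c446
  after D4: wrote 5B at 0x01 = d75bb2054d
  after D5: wrote 8B at 0x04 = 054d5d01d87618c4
query mem[0x16]=0xd8, mem[0x0b]=0xc4, mem[0x01]=0xd7, mem[0x19]=0xc4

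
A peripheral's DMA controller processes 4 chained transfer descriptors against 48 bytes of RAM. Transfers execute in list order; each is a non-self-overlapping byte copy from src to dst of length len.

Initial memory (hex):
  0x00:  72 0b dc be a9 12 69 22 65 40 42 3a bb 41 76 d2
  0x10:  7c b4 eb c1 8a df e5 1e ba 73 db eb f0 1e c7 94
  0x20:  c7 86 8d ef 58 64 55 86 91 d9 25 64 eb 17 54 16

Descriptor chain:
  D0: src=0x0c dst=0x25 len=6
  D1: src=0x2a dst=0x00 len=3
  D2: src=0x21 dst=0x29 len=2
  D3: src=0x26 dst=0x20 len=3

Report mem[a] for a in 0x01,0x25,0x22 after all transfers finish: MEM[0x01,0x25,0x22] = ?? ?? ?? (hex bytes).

MEM[0x01,0x25,0x22] = 64 bb d2

#0 dst[0x25+6] := {0xbb,0x41,0x76,0xd2,0x7c,0xb4}
#1 dst[0x00+3] := {0xb4,0x64,0xeb}
#2 dst[0x29+2] := {0x86,0x8d}
#3 dst[0x20+3] := {0x41,0x76,0xd2}
query mem[0x01]=0x64, mem[0x25]=0xbb, mem[0x22]=0xd2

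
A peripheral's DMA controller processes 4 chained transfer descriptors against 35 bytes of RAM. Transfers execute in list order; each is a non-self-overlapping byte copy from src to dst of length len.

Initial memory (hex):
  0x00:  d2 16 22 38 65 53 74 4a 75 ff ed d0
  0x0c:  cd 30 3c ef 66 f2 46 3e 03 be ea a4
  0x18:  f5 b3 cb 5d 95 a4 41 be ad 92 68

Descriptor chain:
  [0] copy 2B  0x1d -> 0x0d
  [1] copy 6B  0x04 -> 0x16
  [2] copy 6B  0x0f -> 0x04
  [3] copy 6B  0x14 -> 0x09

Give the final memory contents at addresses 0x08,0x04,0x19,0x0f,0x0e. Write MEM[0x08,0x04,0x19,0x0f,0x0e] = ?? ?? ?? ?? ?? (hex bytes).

MEM[0x08,0x04,0x19,0x0f,0x0e] = 3e ef 4a ef 4a

#0 dst[0x0d+2] := {0xa4,0x41}
#1 dst[0x16+6] := {0x65,0x53,0x74,0x4a,0x75,0xff}
#2 dst[0x04+6] := {0xef,0x66,0xf2,0x46,0x3e,0x03}
#3 dst[0x09+6] := {0x03,0xbe,0x65,0x53,0x74,0x4a}
query mem[0x08]=0x3e, mem[0x04]=0xef, mem[0x19]=0x4a, mem[0x0f]=0xef, mem[0x0e]=0x4a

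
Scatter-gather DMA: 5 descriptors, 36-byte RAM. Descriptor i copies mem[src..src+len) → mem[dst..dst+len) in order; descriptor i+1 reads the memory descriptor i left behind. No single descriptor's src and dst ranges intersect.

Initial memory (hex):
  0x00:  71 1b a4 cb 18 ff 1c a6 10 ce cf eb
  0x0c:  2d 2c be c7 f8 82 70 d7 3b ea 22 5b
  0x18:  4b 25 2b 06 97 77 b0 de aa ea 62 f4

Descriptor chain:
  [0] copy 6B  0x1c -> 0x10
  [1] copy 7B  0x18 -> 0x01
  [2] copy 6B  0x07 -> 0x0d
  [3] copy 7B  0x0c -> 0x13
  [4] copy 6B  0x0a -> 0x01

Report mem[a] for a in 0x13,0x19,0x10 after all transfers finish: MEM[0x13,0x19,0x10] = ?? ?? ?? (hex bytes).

D0: mem[0x10..0x15] <- [97 77 b0 de aa ea]
D1: mem[0x01..0x07] <- [4b 25 2b 06 97 77 b0]
D2: mem[0x0d..0x12] <- [b0 10 ce cf eb 2d]
D3: mem[0x13..0x19] <- [2d b0 10 ce cf eb 2d]
D4: mem[0x01..0x06] <- [cf eb 2d b0 10 ce]
query mem[0x13]=0x2d, mem[0x19]=0x2d, mem[0x10]=0xcf

MEM[0x13,0x19,0x10] = 2d 2d cf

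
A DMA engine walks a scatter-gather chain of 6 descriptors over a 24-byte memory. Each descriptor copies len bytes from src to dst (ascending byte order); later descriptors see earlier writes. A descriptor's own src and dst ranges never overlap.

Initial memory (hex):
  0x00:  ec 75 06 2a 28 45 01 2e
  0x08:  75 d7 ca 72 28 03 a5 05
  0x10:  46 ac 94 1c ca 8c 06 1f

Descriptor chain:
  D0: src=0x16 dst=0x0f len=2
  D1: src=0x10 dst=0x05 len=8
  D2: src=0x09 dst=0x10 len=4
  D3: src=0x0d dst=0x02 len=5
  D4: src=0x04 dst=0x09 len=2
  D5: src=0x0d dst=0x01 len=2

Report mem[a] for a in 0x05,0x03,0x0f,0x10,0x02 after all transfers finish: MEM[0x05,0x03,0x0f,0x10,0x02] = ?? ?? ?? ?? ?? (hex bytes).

MEM[0x05,0x03,0x0f,0x10,0x02] = ca a5 06 ca a5

#0 dst[0x0f+2] := {0x06,0x1f}
#1 dst[0x05+8] := {0x1f,0xac,0x94,0x1c,0xca,0x8c,0x06,0x1f}
#2 dst[0x10+4] := {0xca,0x8c,0x06,0x1f}
#3 dst[0x02+5] := {0x03,0xa5,0x06,0xca,0x8c}
#4 dst[0x09+2] := {0x06,0xca}
#5 dst[0x01+2] := {0x03,0xa5}
query mem[0x05]=0xca, mem[0x03]=0xa5, mem[0x0f]=0x06, mem[0x10]=0xca, mem[0x02]=0xa5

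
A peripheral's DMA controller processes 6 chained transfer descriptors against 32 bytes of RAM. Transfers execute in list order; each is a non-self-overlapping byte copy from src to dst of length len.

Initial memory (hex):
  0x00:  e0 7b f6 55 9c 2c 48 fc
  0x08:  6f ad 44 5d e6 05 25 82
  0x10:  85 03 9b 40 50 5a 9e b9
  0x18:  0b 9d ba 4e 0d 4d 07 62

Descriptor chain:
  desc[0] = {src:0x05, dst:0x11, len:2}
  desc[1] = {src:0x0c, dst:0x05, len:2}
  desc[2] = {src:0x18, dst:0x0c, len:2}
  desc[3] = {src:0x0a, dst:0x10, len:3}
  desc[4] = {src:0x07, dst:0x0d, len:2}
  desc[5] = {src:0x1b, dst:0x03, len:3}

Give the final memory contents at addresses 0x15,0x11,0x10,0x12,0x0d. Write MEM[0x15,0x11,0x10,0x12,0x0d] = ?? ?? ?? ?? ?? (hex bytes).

MEM[0x15,0x11,0x10,0x12,0x0d] = 5a 5d 44 0b fc

D0: mem[0x11..0x12] <- [2c 48]
D1: mem[0x05..0x06] <- [e6 05]
D2: mem[0x0c..0x0d] <- [0b 9d]
D3: mem[0x10..0x12] <- [44 5d 0b]
D4: mem[0x0d..0x0e] <- [fc 6f]
D5: mem[0x03..0x05] <- [4e 0d 4d]
query mem[0x15]=0x5a, mem[0x11]=0x5d, mem[0x10]=0x44, mem[0x12]=0x0b, mem[0x0d]=0xfc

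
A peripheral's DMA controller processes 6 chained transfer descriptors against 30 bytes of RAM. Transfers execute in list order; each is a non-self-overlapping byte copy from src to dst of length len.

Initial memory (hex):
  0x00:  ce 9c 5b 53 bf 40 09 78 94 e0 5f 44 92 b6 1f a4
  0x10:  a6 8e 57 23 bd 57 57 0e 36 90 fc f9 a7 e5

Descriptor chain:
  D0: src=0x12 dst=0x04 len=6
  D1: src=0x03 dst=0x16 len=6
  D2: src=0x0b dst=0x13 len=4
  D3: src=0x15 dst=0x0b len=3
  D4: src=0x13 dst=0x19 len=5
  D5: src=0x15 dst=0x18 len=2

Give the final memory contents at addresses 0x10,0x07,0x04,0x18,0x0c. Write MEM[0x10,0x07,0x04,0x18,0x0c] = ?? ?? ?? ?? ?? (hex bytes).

D0: mem[0x04..0x09] <- [57 23 bd 57 57 0e]
D1: mem[0x16..0x1b] <- [53 57 23 bd 57 57]
D2: mem[0x13..0x16] <- [44 92 b6 1f]
D3: mem[0x0b..0x0d] <- [b6 1f 57]
D4: mem[0x19..0x1d] <- [44 92 b6 1f 57]
D5: mem[0x18..0x19] <- [b6 1f]
query mem[0x10]=0xa6, mem[0x07]=0x57, mem[0x04]=0x57, mem[0x18]=0xb6, mem[0x0c]=0x1f

MEM[0x10,0x07,0x04,0x18,0x0c] = a6 57 57 b6 1f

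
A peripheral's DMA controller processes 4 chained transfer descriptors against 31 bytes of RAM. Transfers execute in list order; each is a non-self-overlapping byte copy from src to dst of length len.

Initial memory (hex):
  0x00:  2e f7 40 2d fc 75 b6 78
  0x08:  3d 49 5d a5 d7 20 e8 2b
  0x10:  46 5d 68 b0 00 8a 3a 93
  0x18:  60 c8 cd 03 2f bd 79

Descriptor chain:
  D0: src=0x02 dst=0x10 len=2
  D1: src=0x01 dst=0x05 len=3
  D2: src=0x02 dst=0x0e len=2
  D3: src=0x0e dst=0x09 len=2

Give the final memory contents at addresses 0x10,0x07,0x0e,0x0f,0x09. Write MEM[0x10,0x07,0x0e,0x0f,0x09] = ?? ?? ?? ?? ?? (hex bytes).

MEM[0x10,0x07,0x0e,0x0f,0x09] = 40 2d 40 2d 40

#0 dst[0x10+2] := {0x40,0x2d}
#1 dst[0x05+3] := {0xf7,0x40,0x2d}
#2 dst[0x0e+2] := {0x40,0x2d}
#3 dst[0x09+2] := {0x40,0x2d}
query mem[0x10]=0x40, mem[0x07]=0x2d, mem[0x0e]=0x40, mem[0x0f]=0x2d, mem[0x09]=0x40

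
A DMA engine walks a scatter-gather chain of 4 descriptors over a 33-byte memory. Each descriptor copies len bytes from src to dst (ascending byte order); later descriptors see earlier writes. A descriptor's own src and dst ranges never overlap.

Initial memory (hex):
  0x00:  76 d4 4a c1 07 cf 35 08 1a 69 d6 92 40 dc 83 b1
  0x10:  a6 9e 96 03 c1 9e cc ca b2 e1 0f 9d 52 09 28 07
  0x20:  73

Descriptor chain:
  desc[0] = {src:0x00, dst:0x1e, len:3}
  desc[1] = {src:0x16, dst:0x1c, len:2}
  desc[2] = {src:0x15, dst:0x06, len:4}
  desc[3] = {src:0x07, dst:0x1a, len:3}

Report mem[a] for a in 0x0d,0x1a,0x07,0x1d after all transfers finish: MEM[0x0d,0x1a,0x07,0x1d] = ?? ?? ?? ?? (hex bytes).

#0 dst[0x1e+3] := {0x76,0xd4,0x4a}
#1 dst[0x1c+2] := {0xcc,0xca}
#2 dst[0x06+4] := {0x9e,0xcc,0xca,0xb2}
#3 dst[0x1a+3] := {0xcc,0xca,0xb2}
query mem[0x0d]=0xdc, mem[0x1a]=0xcc, mem[0x07]=0xcc, mem[0x1d]=0xca

MEM[0x0d,0x1a,0x07,0x1d] = dc cc cc ca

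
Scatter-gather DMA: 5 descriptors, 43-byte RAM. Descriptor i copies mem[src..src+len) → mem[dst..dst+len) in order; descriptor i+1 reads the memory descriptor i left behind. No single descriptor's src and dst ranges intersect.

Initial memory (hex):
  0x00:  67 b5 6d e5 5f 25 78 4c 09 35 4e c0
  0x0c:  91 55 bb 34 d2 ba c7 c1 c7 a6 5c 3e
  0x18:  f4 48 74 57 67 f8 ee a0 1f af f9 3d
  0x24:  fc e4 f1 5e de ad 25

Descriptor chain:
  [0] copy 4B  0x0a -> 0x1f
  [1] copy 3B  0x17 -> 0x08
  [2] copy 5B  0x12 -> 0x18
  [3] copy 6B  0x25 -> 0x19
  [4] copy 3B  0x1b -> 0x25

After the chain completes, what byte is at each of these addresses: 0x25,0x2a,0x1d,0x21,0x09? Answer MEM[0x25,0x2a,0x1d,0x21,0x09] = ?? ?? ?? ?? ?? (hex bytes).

[0] 0x0a->0x1f len=4 : 4e c0 91 55
[1] 0x17->0x08 len=3 : 3e f4 48
[2] 0x12->0x18 len=5 : c7 c1 c7 a6 5c
[3] 0x25->0x19 len=6 : e4 f1 5e de ad 25
[4] 0x1b->0x25 len=3 : 5e de ad
query mem[0x25]=0x5e, mem[0x2a]=0x25, mem[0x1d]=0xad, mem[0x21]=0x91, mem[0x09]=0xf4

MEM[0x25,0x2a,0x1d,0x21,0x09] = 5e 25 ad 91 f4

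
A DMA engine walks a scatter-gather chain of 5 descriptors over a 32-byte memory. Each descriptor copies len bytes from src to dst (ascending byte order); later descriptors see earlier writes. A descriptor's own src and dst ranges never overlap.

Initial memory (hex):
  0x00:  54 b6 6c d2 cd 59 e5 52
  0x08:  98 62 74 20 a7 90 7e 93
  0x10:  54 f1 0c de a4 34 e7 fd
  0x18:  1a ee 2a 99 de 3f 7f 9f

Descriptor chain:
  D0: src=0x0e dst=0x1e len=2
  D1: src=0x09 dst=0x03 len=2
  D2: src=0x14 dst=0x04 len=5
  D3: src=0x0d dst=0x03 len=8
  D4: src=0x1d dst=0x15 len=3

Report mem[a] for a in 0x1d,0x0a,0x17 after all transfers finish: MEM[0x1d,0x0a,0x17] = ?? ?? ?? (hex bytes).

D0: mem[0x1e..0x1f] <- [7e 93]
D1: mem[0x03..0x04] <- [62 74]
D2: mem[0x04..0x08] <- [a4 34 e7 fd 1a]
D3: mem[0x03..0x0a] <- [90 7e 93 54 f1 0c de a4]
D4: mem[0x15..0x17] <- [3f 7e 93]
query mem[0x1d]=0x3f, mem[0x0a]=0xa4, mem[0x17]=0x93

MEM[0x1d,0x0a,0x17] = 3f a4 93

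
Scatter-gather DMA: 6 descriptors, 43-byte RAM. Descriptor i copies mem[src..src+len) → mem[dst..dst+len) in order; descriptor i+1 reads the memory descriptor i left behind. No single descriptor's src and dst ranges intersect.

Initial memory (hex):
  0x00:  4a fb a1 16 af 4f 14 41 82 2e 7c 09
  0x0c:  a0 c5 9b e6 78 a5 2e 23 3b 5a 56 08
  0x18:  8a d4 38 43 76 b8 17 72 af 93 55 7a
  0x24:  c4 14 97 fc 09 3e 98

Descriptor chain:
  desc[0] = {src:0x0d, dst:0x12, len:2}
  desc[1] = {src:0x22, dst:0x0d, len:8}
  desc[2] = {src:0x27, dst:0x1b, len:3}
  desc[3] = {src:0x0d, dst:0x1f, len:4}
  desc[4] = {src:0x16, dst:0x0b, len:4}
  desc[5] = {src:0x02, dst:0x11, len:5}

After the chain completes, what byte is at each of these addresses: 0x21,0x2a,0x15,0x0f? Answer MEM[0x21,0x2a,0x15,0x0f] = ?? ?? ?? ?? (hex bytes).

MEM[0x21,0x2a,0x15,0x0f] = c4 98 14 c4

  after D0: wrote 2B at 0x12 = c59b
  after D1: wrote 8B at 0x0d = 557ac41497fc093e
  after D2: wrote 3B at 0x1b = fc093e
  after D3: wrote 4B at 0x1f = 557ac414
  after D4: wrote 4B at 0x0b = 56088ad4
  after D5: wrote 5B at 0x11 = a116af4f14
query mem[0x21]=0xc4, mem[0x2a]=0x98, mem[0x15]=0x14, mem[0x0f]=0xc4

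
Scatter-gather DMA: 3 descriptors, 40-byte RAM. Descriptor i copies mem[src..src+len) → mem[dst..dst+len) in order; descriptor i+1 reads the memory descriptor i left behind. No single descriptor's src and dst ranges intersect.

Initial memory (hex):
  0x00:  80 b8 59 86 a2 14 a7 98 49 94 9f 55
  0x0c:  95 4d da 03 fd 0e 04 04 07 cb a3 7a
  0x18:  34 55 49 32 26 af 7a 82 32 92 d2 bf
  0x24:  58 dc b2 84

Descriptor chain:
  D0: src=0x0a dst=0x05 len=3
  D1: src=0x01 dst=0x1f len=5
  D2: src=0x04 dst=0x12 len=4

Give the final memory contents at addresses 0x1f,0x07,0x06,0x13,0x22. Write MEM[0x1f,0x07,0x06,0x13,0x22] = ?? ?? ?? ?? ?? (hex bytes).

[0] 0x0a->0x05 len=3 : 9f 55 95
[1] 0x01->0x1f len=5 : b8 59 86 a2 9f
[2] 0x04->0x12 len=4 : a2 9f 55 95
query mem[0x1f]=0xb8, mem[0x07]=0x95, mem[0x06]=0x55, mem[0x13]=0x9f, mem[0x22]=0xa2

MEM[0x1f,0x07,0x06,0x13,0x22] = b8 95 55 9f a2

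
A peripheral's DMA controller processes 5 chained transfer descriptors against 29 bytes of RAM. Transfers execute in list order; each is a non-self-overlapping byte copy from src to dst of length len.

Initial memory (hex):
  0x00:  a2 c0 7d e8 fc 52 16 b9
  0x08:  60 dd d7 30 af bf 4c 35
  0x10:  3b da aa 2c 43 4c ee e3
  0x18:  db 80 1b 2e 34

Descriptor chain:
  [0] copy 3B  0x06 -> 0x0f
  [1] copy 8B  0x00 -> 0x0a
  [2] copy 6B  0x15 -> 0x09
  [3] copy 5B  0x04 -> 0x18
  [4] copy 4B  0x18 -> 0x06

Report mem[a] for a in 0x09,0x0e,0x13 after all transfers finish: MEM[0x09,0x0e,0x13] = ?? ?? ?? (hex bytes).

#0 dst[0x0f+3] := {0x16,0xb9,0x60}
#1 dst[0x0a+8] := {0xa2,0xc0,0x7d,0xe8,0xfc,0x52,0x16,0xb9}
#2 dst[0x09+6] := {0x4c,0xee,0xe3,0xdb,0x80,0x1b}
#3 dst[0x18+5] := {0xfc,0x52,0x16,0xb9,0x60}
#4 dst[0x06+4] := {0xfc,0x52,0x16,0xb9}
query mem[0x09]=0xb9, mem[0x0e]=0x1b, mem[0x13]=0x2c

MEM[0x09,0x0e,0x13] = b9 1b 2c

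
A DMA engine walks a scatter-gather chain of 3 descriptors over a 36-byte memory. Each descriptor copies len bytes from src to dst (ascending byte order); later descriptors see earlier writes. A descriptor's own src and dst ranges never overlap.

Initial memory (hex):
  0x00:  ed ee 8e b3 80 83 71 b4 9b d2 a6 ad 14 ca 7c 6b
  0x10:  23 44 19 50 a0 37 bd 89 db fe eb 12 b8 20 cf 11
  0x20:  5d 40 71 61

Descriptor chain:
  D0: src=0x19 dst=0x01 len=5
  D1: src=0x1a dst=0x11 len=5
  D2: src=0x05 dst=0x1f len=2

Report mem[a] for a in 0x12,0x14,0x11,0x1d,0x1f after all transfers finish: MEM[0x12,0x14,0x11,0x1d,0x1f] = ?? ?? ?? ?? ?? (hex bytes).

D0: mem[0x01..0x05] <- [fe eb 12 b8 20]
D1: mem[0x11..0x15] <- [eb 12 b8 20 cf]
D2: mem[0x1f..0x20] <- [20 71]
query mem[0x12]=0x12, mem[0x14]=0x20, mem[0x11]=0xeb, mem[0x1d]=0x20, mem[0x1f]=0x20

MEM[0x12,0x14,0x11,0x1d,0x1f] = 12 20 eb 20 20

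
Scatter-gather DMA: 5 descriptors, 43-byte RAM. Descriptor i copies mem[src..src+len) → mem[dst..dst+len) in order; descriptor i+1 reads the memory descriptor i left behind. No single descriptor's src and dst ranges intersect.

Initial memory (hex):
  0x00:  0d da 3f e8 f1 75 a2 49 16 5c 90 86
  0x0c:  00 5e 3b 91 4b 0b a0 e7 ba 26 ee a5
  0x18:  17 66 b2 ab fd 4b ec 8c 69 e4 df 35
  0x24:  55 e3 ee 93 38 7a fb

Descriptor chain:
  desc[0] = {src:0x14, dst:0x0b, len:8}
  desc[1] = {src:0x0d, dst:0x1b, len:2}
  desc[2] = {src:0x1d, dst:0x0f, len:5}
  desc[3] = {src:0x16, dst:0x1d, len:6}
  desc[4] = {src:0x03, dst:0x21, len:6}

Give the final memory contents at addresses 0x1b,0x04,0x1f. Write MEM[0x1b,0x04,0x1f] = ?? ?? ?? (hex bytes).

MEM[0x1b,0x04,0x1f] = ee f1 17

#0 dst[0x0b+8] := {0xba,0x26,0xee,0xa5,0x17,0x66,0xb2,0xab}
#1 dst[0x1b+2] := {0xee,0xa5}
#2 dst[0x0f+5] := {0x4b,0xec,0x8c,0x69,0xe4}
#3 dst[0x1d+6] := {0xee,0xa5,0x17,0x66,0xb2,0xee}
#4 dst[0x21+6] := {0xe8,0xf1,0x75,0xa2,0x49,0x16}
query mem[0x1b]=0xee, mem[0x04]=0xf1, mem[0x1f]=0x17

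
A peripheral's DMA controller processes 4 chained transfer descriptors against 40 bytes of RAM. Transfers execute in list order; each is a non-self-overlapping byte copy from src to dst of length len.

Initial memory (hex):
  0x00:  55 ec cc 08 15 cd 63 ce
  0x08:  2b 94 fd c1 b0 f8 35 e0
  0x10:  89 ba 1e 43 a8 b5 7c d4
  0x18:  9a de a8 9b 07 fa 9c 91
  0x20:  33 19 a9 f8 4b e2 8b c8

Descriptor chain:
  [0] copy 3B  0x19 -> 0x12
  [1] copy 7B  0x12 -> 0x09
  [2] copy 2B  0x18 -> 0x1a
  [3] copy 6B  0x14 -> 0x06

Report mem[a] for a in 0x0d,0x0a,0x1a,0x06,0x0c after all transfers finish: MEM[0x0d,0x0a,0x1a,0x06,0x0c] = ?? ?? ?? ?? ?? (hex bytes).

  after D0: wrote 3B at 0x12 = dea89b
  after D1: wrote 7B at 0x09 = dea89bb57cd49a
  after D2: wrote 2B at 0x1a = 9ade
  after D3: wrote 6B at 0x06 = 9bb57cd49ade
query mem[0x0d]=0x7c, mem[0x0a]=0x9a, mem[0x1a]=0x9a, mem[0x06]=0x9b, mem[0x0c]=0xb5

MEM[0x0d,0x0a,0x1a,0x06,0x0c] = 7c 9a 9a 9b b5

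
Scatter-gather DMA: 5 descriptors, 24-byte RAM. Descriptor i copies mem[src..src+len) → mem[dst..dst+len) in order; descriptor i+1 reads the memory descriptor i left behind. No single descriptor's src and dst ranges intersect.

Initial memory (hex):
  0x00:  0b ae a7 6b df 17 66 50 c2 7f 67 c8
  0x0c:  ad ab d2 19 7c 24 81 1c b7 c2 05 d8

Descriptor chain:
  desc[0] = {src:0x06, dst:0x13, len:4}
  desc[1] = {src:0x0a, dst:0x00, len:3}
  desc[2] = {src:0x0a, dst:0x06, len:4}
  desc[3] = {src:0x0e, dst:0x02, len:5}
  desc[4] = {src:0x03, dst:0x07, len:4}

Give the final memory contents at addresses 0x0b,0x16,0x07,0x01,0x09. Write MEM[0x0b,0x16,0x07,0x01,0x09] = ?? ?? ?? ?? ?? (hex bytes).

#0 dst[0x13+4] := {0x66,0x50,0xc2,0x7f}
#1 dst[0x00+3] := {0x67,0xc8,0xad}
#2 dst[0x06+4] := {0x67,0xc8,0xad,0xab}
#3 dst[0x02+5] := {0xd2,0x19,0x7c,0x24,0x81}
#4 dst[0x07+4] := {0x19,0x7c,0x24,0x81}
query mem[0x0b]=0xc8, mem[0x16]=0x7f, mem[0x07]=0x19, mem[0x01]=0xc8, mem[0x09]=0x24

MEM[0x0b,0x16,0x07,0x01,0x09] = c8 7f 19 c8 24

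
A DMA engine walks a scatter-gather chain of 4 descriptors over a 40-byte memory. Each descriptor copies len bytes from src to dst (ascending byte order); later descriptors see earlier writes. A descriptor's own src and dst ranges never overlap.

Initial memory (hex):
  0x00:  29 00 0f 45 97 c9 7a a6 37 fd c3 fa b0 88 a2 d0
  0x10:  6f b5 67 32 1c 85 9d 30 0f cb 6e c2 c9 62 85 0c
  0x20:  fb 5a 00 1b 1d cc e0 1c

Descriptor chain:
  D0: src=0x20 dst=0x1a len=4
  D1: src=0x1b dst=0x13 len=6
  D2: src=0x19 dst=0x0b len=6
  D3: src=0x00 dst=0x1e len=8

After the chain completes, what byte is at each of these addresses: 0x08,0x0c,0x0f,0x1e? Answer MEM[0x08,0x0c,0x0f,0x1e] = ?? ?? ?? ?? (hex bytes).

#0 dst[0x1a+4] := {0xfb,0x5a,0x00,0x1b}
#1 dst[0x13+6] := {0x5a,0x00,0x1b,0x85,0x0c,0xfb}
#2 dst[0x0b+6] := {0xcb,0xfb,0x5a,0x00,0x1b,0x85}
#3 dst[0x1e+8] := {0x29,0x00,0x0f,0x45,0x97,0xc9,0x7a,0xa6}
query mem[0x08]=0x37, mem[0x0c]=0xfb, mem[0x0f]=0x1b, mem[0x1e]=0x29

MEM[0x08,0x0c,0x0f,0x1e] = 37 fb 1b 29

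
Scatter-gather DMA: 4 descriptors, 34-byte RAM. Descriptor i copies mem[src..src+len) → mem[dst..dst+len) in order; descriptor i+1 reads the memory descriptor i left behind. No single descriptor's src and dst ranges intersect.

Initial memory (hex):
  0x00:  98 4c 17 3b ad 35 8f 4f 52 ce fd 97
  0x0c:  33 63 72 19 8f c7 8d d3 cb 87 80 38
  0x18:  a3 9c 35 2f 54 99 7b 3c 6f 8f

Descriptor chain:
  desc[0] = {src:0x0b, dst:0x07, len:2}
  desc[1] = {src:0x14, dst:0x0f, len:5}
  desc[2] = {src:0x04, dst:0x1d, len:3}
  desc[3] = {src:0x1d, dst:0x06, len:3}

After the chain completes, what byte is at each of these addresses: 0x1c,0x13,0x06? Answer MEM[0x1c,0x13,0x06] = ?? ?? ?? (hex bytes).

D0: mem[0x07..0x08] <- [97 33]
D1: mem[0x0f..0x13] <- [cb 87 80 38 a3]
D2: mem[0x1d..0x1f] <- [ad 35 8f]
D3: mem[0x06..0x08] <- [ad 35 8f]
query mem[0x1c]=0x54, mem[0x13]=0xa3, mem[0x06]=0xad

MEM[0x1c,0x13,0x06] = 54 a3 ad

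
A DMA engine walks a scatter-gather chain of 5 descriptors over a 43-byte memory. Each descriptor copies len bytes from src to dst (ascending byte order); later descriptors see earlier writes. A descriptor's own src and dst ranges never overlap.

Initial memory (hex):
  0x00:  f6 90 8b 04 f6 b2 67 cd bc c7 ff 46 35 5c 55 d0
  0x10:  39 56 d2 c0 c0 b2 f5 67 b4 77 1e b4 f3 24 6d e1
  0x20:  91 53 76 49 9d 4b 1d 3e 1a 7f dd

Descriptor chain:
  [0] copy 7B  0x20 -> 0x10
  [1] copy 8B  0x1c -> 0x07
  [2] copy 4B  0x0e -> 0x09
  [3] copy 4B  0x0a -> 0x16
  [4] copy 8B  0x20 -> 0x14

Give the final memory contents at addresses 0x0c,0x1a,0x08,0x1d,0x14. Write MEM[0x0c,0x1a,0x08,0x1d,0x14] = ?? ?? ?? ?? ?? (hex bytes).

MEM[0x0c,0x1a,0x08,0x1d,0x14] = 53 1d 24 24 91

  after D0: wrote 7B at 0x10 = 915376499d4b1d
  after D1: wrote 8B at 0x07 = f3246de191537649
  after D2: wrote 4B at 0x09 = 49d09153
  after D3: wrote 4B at 0x16 = d0915376
  after D4: wrote 8B at 0x14 = 915376499d4b1d3e
query mem[0x0c]=0x53, mem[0x1a]=0x1d, mem[0x08]=0x24, mem[0x1d]=0x24, mem[0x14]=0x91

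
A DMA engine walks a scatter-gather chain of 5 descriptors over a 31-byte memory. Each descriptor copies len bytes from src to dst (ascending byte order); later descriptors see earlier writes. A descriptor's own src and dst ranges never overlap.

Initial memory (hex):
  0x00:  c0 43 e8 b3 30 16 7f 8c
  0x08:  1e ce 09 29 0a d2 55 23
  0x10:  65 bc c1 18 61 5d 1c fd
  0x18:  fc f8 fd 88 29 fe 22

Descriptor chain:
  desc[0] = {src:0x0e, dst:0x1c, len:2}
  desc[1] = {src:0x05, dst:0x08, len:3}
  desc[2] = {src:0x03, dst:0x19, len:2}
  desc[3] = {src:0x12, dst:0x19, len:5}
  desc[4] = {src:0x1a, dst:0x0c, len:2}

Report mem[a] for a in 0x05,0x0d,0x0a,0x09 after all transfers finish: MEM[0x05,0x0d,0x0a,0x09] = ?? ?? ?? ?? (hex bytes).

MEM[0x05,0x0d,0x0a,0x09] = 16 61 8c 7f

[0] 0x0e->0x1c len=2 : 55 23
[1] 0x05->0x08 len=3 : 16 7f 8c
[2] 0x03->0x19 len=2 : b3 30
[3] 0x12->0x19 len=5 : c1 18 61 5d 1c
[4] 0x1a->0x0c len=2 : 18 61
query mem[0x05]=0x16, mem[0x0d]=0x61, mem[0x0a]=0x8c, mem[0x09]=0x7f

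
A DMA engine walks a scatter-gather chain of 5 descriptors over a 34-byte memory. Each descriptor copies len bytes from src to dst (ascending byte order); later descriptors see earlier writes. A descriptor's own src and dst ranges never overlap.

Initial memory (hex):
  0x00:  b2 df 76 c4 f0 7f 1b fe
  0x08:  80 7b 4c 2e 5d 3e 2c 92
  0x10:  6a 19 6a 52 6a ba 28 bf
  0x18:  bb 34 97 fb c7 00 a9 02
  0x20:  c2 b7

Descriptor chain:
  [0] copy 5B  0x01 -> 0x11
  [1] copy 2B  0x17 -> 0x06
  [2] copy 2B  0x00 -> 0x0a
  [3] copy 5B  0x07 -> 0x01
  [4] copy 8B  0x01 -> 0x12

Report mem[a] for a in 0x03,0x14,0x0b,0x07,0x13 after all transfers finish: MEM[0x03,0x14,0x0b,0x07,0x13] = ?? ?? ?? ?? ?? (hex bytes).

MEM[0x03,0x14,0x0b,0x07,0x13] = 7b 7b df bb 80

D0: mem[0x11..0x15] <- [df 76 c4 f0 7f]
D1: mem[0x06..0x07] <- [bf bb]
D2: mem[0x0a..0x0b] <- [b2 df]
D3: mem[0x01..0x05] <- [bb 80 7b b2 df]
D4: mem[0x12..0x19] <- [bb 80 7b b2 df bf bb 80]
query mem[0x03]=0x7b, mem[0x14]=0x7b, mem[0x0b]=0xdf, mem[0x07]=0xbb, mem[0x13]=0x80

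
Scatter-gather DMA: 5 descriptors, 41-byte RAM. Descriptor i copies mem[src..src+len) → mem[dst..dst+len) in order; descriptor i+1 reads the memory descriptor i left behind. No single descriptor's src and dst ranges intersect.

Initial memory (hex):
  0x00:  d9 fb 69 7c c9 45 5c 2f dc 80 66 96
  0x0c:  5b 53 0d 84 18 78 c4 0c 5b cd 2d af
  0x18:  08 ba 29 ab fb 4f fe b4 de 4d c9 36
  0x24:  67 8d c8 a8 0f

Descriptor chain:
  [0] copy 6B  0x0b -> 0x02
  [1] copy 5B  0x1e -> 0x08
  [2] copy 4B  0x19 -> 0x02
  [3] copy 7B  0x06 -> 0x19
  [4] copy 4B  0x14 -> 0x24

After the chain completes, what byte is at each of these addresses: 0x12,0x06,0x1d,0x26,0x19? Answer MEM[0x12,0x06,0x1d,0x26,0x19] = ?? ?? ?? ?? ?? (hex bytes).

#0 dst[0x02+6] := {0x96,0x5b,0x53,0x0d,0x84,0x18}
#1 dst[0x08+5] := {0xfe,0xb4,0xde,0x4d,0xc9}
#2 dst[0x02+4] := {0xba,0x29,0xab,0xfb}
#3 dst[0x19+7] := {0x84,0x18,0xfe,0xb4,0xde,0x4d,0xc9}
#4 dst[0x24+4] := {0x5b,0xcd,0x2d,0xaf}
query mem[0x12]=0xc4, mem[0x06]=0x84, mem[0x1d]=0xde, mem[0x26]=0x2d, mem[0x19]=0x84

MEM[0x12,0x06,0x1d,0x26,0x19] = c4 84 de 2d 84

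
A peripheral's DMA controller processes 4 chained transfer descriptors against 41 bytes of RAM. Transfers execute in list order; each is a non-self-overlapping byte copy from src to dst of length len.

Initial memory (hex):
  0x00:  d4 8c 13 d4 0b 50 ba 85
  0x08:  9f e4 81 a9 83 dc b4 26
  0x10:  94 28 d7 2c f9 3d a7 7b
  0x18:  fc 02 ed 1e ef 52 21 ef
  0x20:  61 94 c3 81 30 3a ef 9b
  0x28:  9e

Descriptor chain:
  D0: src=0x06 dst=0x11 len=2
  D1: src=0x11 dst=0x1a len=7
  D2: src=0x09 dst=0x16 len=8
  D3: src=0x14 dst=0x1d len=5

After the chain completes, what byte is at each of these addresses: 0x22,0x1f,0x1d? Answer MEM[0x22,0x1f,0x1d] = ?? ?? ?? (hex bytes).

MEM[0x22,0x1f,0x1d] = c3 e4 f9

  after D0: wrote 2B at 0x11 = ba85
  after D1: wrote 7B at 0x1a = ba852cf93da77b
  after D2: wrote 8B at 0x16 = e481a983dcb42694
  after D3: wrote 5B at 0x1d = f93de481a9
query mem[0x22]=0xc3, mem[0x1f]=0xe4, mem[0x1d]=0xf9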